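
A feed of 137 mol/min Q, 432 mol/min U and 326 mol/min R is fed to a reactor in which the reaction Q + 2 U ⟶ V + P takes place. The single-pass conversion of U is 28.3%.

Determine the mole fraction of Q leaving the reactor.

U reacted = 0.283 × 432 = 122.3 mol/min; ν_U = −2, so ξ = 122.3/2 = 61.13 mol/min.
Outlet amounts (n = n₀ + ν ξ):
  Q: 137 − 1(61.13) = 75.87
  U: 432 − 2(61.13) = 309.7
  V: 0 + 1(61.13) = 61.13
  P: 0 + 1(61.13) = 61.13
  R: 326 (inert)
Total out = 833.9 mol/min; y_Q = 75.87 / 833.9 = 0.09099.

0.091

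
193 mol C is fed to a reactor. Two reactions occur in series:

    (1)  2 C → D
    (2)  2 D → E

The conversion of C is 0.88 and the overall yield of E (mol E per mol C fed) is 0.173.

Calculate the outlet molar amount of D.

18.1 mol

Conversion of C: C consumed = 2ξ₁ = 0.88 × 193 → ξ₁ = 84.92 mol.
Yield of E: 1ξ₂ / 193 = 0.173 → ξ₂ = 33.39 mol.
Outlet amounts (n = n₀ + Σ ν·ξ):
  C: 193 − 2(84.92) = 23.16
  D: 0 + 1(84.92) − 2(33.39) = 18.14
  E: 0 + 1(33.39) = 33.39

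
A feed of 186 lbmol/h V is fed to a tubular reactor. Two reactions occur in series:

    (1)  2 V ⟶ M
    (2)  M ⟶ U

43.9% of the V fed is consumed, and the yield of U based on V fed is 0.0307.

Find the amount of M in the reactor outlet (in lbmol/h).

35.1 lbmol/h

Conversion of V: V consumed = 2ξ₁ = 0.439 × 186 → ξ₁ = 40.83 lbmol/h.
Yield of U: 1ξ₂ / 186 = 0.0307 → ξ₂ = 5.71 lbmol/h.
Outlet amounts (n = n₀ + Σ ν·ξ):
  V: 186 − 2(40.83) = 104.3
  M: 0 + 1(40.83) − 1(5.71) = 35.12
  U: 0 + 1(5.71) = 5.71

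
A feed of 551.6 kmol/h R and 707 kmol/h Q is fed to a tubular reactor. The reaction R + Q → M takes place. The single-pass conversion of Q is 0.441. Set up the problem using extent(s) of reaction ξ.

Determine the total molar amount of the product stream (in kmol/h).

Q reacted = 0.441 × 707 = 311.8 kmol/h; ν_Q = −1, so ξ = 311.8/1 = 311.8 kmol/h.
Outlet amounts (n = n₀ + ν ξ):
  R: 551.6 − 1(311.8) = 239.8
  Q: 707 − 1(311.8) = 395.2
  M: 0 + 1(311.8) = 311.8
Total out = 239.8 + 395.2 + 311.8 = 946.8 kmol/h.

947 kmol/h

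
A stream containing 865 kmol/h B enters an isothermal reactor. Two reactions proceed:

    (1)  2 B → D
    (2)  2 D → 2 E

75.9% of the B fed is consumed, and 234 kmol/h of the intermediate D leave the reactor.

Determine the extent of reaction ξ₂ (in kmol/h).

Conversion of B: B consumed = 2ξ₁ = 0.759 × 865 → ξ₁ = 328.3 kmol/h.
D balance: n_D = 0 + 1ξ₁ − 2ξ₂ = 234 → ξ₂ = (1·328.3 − 234)/2 = 47.13 kmol/h.
Outlet amounts (n = n₀ + Σ ν·ξ):
  B: 865 − 2(328.3) = 208.5
  D: 0 + 1(328.3) − 2(47.13) = 234
  E: 0 + 2(47.13) = 94.27

ξ₂ = 47.1 kmol/h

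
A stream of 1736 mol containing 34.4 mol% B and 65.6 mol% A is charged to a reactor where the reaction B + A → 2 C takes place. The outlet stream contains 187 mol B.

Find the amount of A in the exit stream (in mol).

For B: n = n₀ − 1ξ → 187 = 597.2 − 1ξ, giving ξ = 410.2 mol.
Outlet amounts (n = n₀ + ν ξ):
  B: 597.2 − 1(410.2) = 187
  A: 1139 − 1(410.2) = 728.6
  C: 0 + 2(410.2) = 820.4

729 mol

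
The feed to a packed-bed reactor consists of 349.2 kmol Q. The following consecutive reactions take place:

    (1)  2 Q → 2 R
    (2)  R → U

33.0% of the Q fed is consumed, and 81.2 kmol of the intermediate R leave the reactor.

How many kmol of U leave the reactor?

34 kmol

Conversion of Q: Q consumed = 2ξ₁ = 0.33 × 349.2 → ξ₁ = 57.62 kmol.
R balance: n_R = 0 + 2ξ₁ − 1ξ₂ = 81.2 → ξ₂ = (2·57.62 − 81.2)/1 = 34.04 kmol.
Outlet amounts (n = n₀ + Σ ν·ξ):
  Q: 349.2 − 2(57.62) = 234
  R: 0 + 2(57.62) − 1(34.04) = 81.2
  U: 0 + 1(34.04) = 34.04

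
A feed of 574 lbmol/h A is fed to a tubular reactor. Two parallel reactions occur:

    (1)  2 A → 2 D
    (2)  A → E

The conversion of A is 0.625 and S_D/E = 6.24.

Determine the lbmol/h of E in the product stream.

Conversion of A: A consumed = 0.625 × 574 = 358.8 lbmol/h = 2ξ₁ + 1ξ₂.
Selectivity: 2ξ₁ / (1ξ₂) = 6.24 → ξ₁ = 3.12 ξ₂.
Substitute: (2·3.12 + 1) ξ₂ = 358.8 → ξ₂ = 49.55 lbmol/h, ξ₁ = 154.6 lbmol/h.
Outlet amounts (n = n₀ + Σ ν·ξ):
  A: 574 − 2(154.6) − 1(49.55) = 215.2
  D: 0 + 2(154.6) = 309.2
  E: 0 + 1(49.55) = 49.55

49.6 lbmol/h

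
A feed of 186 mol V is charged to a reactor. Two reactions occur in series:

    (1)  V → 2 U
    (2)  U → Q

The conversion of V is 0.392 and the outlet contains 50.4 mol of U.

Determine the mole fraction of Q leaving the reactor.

Conversion of V: V consumed = 1ξ₁ = 0.392 × 186 → ξ₁ = 72.91 mol.
U balance: n_U = 0 + 2ξ₁ − 1ξ₂ = 50.4 → ξ₂ = (2·72.91 − 50.4)/1 = 95.42 mol.
Outlet amounts (n = n₀ + Σ ν·ξ):
  V: 186 − 1(72.91) = 113.1
  U: 0 + 2(72.91) − 1(95.42) = 50.4
  Q: 0 + 1(95.42) = 95.42
Total out = 258.9 mol; y_Q = 95.42 / 258.9 = 0.3686.

0.369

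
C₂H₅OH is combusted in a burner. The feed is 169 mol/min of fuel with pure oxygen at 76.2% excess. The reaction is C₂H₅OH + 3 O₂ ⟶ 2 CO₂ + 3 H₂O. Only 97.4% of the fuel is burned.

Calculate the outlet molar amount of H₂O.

Stoichiometric O₂ = 3 × 169 = 507 mol/min; O₂ fed = 507 × 1.762 = 893.3 mol/min.
Fuel reacted = 0.974 × 169 → ξ = 164.6 mol/min.
Outlet (n = n₀ + ν ξ):
  C₂H₅OH: 169 − 1(164.6) = 4.394
  O₂: 893.3 − 3(164.6) = 399.5
  CO₂: 0 + 2(164.6) = 329.2
  H₂O: 0 + 3(164.6) = 493.8

494 mol/min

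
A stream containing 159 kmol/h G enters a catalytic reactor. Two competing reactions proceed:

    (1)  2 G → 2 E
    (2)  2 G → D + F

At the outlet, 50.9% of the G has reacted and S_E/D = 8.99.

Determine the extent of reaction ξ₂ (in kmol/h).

ξ₂ = 7.36 kmol/h

Conversion of G: G consumed = 0.509 × 159 = 80.93 kmol/h = 2ξ₁ + 2ξ₂.
Selectivity: 2ξ₁ / (1ξ₂) = 8.99 → ξ₁ = 4.495 ξ₂.
Substitute: (2·4.495 + 2) ξ₂ = 80.93 → ξ₂ = 7.364 kmol/h, ξ₁ = 33.1 kmol/h.
Outlet amounts (n = n₀ + Σ ν·ξ):
  G: 159 − 2(33.1) − 2(7.364) = 78.07
  E: 0 + 2(33.1) = 66.2
  D: 0 + 1(7.364) = 7.364
  F: 0 + 1(7.364) = 7.364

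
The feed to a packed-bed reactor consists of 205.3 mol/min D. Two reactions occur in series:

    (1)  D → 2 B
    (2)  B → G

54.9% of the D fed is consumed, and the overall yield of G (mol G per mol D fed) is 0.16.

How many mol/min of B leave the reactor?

Conversion of D: D consumed = 1ξ₁ = 0.549 × 205.3 → ξ₁ = 112.7 mol/min.
Yield of G: 1ξ₂ / 205.3 = 0.16 → ξ₂ = 32.85 mol/min.
Outlet amounts (n = n₀ + Σ ν·ξ):
  D: 205.3 − 1(112.7) = 92.59
  B: 0 + 2(112.7) − 1(32.85) = 192.6
  G: 0 + 1(32.85) = 32.85

193 mol/min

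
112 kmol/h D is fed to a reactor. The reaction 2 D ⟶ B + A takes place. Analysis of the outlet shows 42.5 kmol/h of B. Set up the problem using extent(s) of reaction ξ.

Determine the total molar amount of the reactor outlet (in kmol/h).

For B: n = n₀ + 1ξ → 42.5 = 0 + 1ξ, giving ξ = 42.5 kmol/h.
Outlet amounts (n = n₀ + ν ξ):
  D: 112 − 2(42.5) = 27
  B: 0 + 1(42.5) = 42.5
  A: 0 + 1(42.5) = 42.5
Total out = 27 + 42.5 + 42.5 = 112 kmol/h.

112 kmol/h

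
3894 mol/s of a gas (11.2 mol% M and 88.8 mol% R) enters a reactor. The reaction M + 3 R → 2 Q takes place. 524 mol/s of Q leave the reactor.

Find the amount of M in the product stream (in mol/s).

174 mol/s

For Q: n = n₀ + 2ξ → 524 = 0 + 2ξ, giving ξ = 262 mol/s.
Outlet amounts (n = n₀ + ν ξ):
  M: 436.1 − 1(262) = 174.1
  R: 3458 − 3(262) = 2672
  Q: 0 + 2(262) = 524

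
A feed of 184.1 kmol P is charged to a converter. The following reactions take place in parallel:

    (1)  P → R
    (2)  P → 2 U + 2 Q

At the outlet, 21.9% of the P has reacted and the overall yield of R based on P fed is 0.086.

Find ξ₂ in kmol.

Yield of R: 1ξ₁ / 184.1 = 0.086 → ξ₁ = 15.83 kmol.
Conversion of P: 1ξ₁ + 1ξ₂ = 0.219 × 184.1 = 40.32 → ξ₂ = 24.49 kmol.
Outlet amounts (n = n₀ + Σ ν·ξ):
  P: 184.1 − 1(15.83) − 1(24.49) = 143.8
  R: 0 + 1(15.83) = 15.83
  U: 0 + 2(24.49) = 48.97
  Q: 0 + 2(24.49) = 48.97

ξ₂ = 24.5 kmol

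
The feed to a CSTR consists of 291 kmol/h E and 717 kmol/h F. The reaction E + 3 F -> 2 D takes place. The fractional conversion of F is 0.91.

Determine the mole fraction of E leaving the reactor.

0.128

F reacted = 0.91 × 717 = 652.5 kmol/h; ν_F = −3, so ξ = 652.5/3 = 217.5 kmol/h.
Outlet amounts (n = n₀ + ν ξ):
  E: 291 − 1(217.5) = 73.51
  F: 717 − 3(217.5) = 64.53
  D: 0 + 2(217.5) = 435
Total out = 573 kmol/h; y_E = 73.51 / 573 = 0.1283.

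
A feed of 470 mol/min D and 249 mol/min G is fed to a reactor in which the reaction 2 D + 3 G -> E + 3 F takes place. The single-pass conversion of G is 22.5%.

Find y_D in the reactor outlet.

G reacted = 0.225 × 249 = 56.02 mol/min; ν_G = −3, so ξ = 56.02/3 = 18.68 mol/min.
Outlet amounts (n = n₀ + ν ξ):
  D: 470 − 2(18.68) = 432.6
  G: 249 − 3(18.68) = 193
  E: 0 + 1(18.68) = 18.68
  F: 0 + 3(18.68) = 56.03
Total out = 700.3 mol/min; y_D = 432.6 / 700.3 = 0.6178.

0.618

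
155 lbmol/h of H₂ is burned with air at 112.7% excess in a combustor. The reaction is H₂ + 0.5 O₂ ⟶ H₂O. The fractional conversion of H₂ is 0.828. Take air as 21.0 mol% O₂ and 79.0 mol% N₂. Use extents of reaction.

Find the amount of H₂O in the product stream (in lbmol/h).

Stoichiometric O₂ = 0.5 × 155 = 77.5 lbmol/h; O₂ fed = 77.5 × 2.127 = 164.8 lbmol/h.
N₂ fed = 164.8 × 79/21 = 620.1 lbmol/h.
Fuel reacted = 0.828 × 155 → ξ = 128.3 lbmol/h.
Outlet (n = n₀ + ν ξ):
  H₂: 155 − 1(128.3) = 26.66
  O₂: 164.8 − 0.5(128.3) = 100.7
  N₂: 620.1 (inert)
  H₂O: 0 + 1(128.3) = 128.3

128 lbmol/h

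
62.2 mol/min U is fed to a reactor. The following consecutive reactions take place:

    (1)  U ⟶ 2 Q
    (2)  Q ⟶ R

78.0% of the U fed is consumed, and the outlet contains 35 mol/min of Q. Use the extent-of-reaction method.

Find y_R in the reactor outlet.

Conversion of U: U consumed = 1ξ₁ = 0.78 × 62.2 → ξ₁ = 48.52 mol/min.
Q balance: n_Q = 0 + 2ξ₁ − 1ξ₂ = 35 → ξ₂ = (2·48.52 − 35)/1 = 62.03 mol/min.
Outlet amounts (n = n₀ + Σ ν·ξ):
  U: 62.2 − 1(48.52) = 13.68
  Q: 0 + 2(48.52) − 1(62.03) = 35
  R: 0 + 1(62.03) = 62.03
Total out = 110.7 mol/min; y_R = 62.03 / 110.7 = 0.5603.

0.56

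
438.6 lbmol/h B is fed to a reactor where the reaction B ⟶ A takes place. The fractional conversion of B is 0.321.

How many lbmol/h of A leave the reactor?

B reacted = 0.321 × 438.6 = 140.8 lbmol/h; ν_B = −1, so ξ = 140.8/1 = 140.8 lbmol/h.
Outlet amounts (n = n₀ + ν ξ):
  B: 438.6 − 1(140.8) = 297.8
  A: 0 + 1(140.8) = 140.8

141 lbmol/h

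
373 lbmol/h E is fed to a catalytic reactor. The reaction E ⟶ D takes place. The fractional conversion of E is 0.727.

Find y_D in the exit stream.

E reacted = 0.727 × 373 = 271.2 lbmol/h; ν_E = −1, so ξ = 271.2/1 = 271.2 lbmol/h.
Outlet amounts (n = n₀ + ν ξ):
  E: 373 − 1(271.2) = 101.8
  D: 0 + 1(271.2) = 271.2
Total out = 373 lbmol/h; y_D = 271.2 / 373 = 0.727.

0.727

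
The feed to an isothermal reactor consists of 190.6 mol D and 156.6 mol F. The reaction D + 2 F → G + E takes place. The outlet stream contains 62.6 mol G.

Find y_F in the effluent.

For G: n = n₀ + 1ξ → 62.6 = 0 + 1ξ, giving ξ = 62.6 mol.
Outlet amounts (n = n₀ + ν ξ):
  D: 190.6 − 1(62.6) = 128
  F: 156.6 − 2(62.6) = 31.4
  G: 0 + 1(62.6) = 62.6
  E: 0 + 1(62.6) = 62.6
Total out = 284.6 mol; y_F = 31.4 / 284.6 = 0.1103.

0.11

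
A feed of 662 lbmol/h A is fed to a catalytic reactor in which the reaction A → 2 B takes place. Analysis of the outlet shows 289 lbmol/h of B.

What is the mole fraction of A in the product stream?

For B: n = n₀ + 2ξ → 289 = 0 + 2ξ, giving ξ = 144.5 lbmol/h.
Outlet amounts (n = n₀ + ν ξ):
  A: 662 − 1(144.5) = 517.5
  B: 0 + 2(144.5) = 289
Total out = 806.5 lbmol/h; y_A = 517.5 / 806.5 = 0.6417.

0.642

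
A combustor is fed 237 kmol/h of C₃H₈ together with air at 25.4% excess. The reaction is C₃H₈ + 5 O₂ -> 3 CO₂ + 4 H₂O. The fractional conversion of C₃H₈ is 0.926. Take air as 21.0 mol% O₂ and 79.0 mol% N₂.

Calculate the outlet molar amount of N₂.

5590 kmol/h

Stoichiometric O₂ = 5 × 237 = 1185 kmol/h; O₂ fed = 1185 × 1.254 = 1486 kmol/h.
N₂ fed = 1486 × 79/21 = 5590 kmol/h.
Fuel reacted = 0.926 × 237 → ξ = 219.5 kmol/h.
Outlet (n = n₀ + ν ξ):
  C₃H₈: 237 − 1(219.5) = 17.54
  O₂: 1486 − 5(219.5) = 388.7
  N₂: 5590 (inert)
  CO₂: 0 + 3(219.5) = 658.4
  H₂O: 0 + 4(219.5) = 877.8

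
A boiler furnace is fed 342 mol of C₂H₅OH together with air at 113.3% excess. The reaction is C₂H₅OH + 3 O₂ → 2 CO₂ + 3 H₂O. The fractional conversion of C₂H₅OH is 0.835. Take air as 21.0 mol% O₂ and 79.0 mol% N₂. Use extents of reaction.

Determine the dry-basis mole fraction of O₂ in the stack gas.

Stoichiometric O₂ = 3 × 342 = 1026 mol; O₂ fed = 1026 × 2.133 = 2188 mol.
N₂ fed = 2188 × 79/21 = 8233 mol.
Fuel reacted = 0.835 × 342 → ξ = 285.6 mol.
Outlet (n = n₀ + ν ξ):
  C₂H₅OH: 342 − 1(285.6) = 56.43
  O₂: 2188 − 3(285.6) = 1332
  N₂: 8233 (inert)
  CO₂: 0 + 2(285.6) = 571.1
  H₂O: 0 + 3(285.6) = 856.7
Dry total = 10190 mol; y_O₂ (dry) = 1332 / 10190 = 0.1307.

0.131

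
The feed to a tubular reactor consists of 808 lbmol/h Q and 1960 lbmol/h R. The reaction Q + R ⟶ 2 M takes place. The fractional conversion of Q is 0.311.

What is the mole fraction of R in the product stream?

0.617

Q reacted = 0.311 × 808 = 251.3 lbmol/h; ν_Q = −1, so ξ = 251.3/1 = 251.3 lbmol/h.
Outlet amounts (n = n₀ + ν ξ):
  Q: 808 − 1(251.3) = 556.7
  R: 1960 − 1(251.3) = 1709
  M: 0 + 2(251.3) = 502.6
Total out = 2768 lbmol/h; y_R = 1709 / 2768 = 0.6173.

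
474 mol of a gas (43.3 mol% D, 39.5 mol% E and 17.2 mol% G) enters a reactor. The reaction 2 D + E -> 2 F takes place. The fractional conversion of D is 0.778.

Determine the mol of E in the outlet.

D reacted = 0.778 × 205.2 = 159.7 mol; ν_D = −2, so ξ = 159.7/2 = 79.84 mol.
Outlet amounts (n = n₀ + ν ξ):
  D: 205.2 − 2(79.84) = 45.56
  E: 187.2 − 1(79.84) = 107.4
  F: 0 + 2(79.84) = 159.7
  G: 81.53 (inert)

107 mol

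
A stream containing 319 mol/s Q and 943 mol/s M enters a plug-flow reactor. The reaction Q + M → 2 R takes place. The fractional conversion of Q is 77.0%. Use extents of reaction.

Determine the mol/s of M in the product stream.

697 mol/s

Q reacted = 0.77 × 319 = 245.6 mol/s; ν_Q = −1, so ξ = 245.6/1 = 245.6 mol/s.
Outlet amounts (n = n₀ + ν ξ):
  Q: 319 − 1(245.6) = 73.37
  M: 943 − 1(245.6) = 697.4
  R: 0 + 2(245.6) = 491.3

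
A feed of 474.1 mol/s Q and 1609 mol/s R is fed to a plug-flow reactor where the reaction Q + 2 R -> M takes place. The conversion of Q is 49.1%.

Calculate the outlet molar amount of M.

Q reacted = 0.491 × 474.1 = 232.8 mol/s; ν_Q = −1, so ξ = 232.8/1 = 232.8 mol/s.
Outlet amounts (n = n₀ + ν ξ):
  Q: 474.1 − 1(232.8) = 241.3
  R: 1609 − 2(232.8) = 1143
  M: 0 + 1(232.8) = 232.8

233 mol/s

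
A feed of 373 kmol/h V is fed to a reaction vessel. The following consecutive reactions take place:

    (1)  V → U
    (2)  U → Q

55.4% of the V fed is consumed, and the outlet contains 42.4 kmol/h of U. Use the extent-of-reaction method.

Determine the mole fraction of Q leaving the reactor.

0.44

Conversion of V: V consumed = 1ξ₁ = 0.554 × 373 → ξ₁ = 206.6 kmol/h.
U balance: n_U = 0 + 1ξ₁ − 1ξ₂ = 42.4 → ξ₂ = (1·206.6 − 42.4)/1 = 164.2 kmol/h.
Outlet amounts (n = n₀ + Σ ν·ξ):
  V: 373 − 1(206.6) = 166.4
  U: 0 + 1(206.6) − 1(164.2) = 42.4
  Q: 0 + 1(164.2) = 164.2
Total out = 373 kmol/h; y_Q = 164.2 / 373 = 0.4403.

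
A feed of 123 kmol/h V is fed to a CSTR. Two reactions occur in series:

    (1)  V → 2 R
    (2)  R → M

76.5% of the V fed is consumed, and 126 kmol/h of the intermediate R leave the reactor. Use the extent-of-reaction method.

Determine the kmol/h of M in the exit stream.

62.2 kmol/h

Conversion of V: V consumed = 1ξ₁ = 0.765 × 123 → ξ₁ = 94.09 kmol/h.
R balance: n_R = 0 + 2ξ₁ − 1ξ₂ = 126 → ξ₂ = (2·94.09 − 126)/1 = 62.19 kmol/h.
Outlet amounts (n = n₀ + Σ ν·ξ):
  V: 123 − 1(94.09) = 28.91
  R: 0 + 2(94.09) − 1(62.19) = 126
  M: 0 + 1(62.19) = 62.19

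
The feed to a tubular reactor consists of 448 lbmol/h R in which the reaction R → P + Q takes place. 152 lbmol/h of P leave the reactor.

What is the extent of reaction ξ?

For P: n = n₀ + 1ξ → 152 = 0 + 1ξ, giving ξ = 152 lbmol/h.
Outlet amounts (n = n₀ + ν ξ):
  R: 448 − 1(152) = 296
  P: 0 + 1(152) = 152
  Q: 0 + 1(152) = 152

ξ = 152 lbmol/h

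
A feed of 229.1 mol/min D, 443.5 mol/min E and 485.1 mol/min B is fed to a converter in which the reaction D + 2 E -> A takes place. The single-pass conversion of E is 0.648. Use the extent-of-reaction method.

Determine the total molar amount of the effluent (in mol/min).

870 mol/min

E reacted = 0.648 × 443.5 = 287.4 mol/min; ν_E = −2, so ξ = 287.4/2 = 143.7 mol/min.
Outlet amounts (n = n₀ + ν ξ):
  D: 229.1 − 1(143.7) = 85.41
  E: 443.5 − 2(143.7) = 156.1
  A: 0 + 1(143.7) = 143.7
  B: 485.1 (inert)
Total out = 85.41 + 156.1 + 143.7 + 485.1 = 870.3 mol/min.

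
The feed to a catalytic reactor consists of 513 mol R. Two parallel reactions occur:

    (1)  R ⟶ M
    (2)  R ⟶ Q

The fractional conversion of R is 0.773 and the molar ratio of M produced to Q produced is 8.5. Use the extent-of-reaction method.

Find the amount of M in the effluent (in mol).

355 mol

Conversion of R: R consumed = 0.773 × 513 = 396.5 mol = 1ξ₁ + 1ξ₂.
Selectivity: 1ξ₁ / (1ξ₂) = 8.5 → ξ₁ = 8.5 ξ₂.
Substitute: (1·8.5 + 1) ξ₂ = 396.5 → ξ₂ = 41.74 mol, ξ₁ = 354.8 mol.
Outlet amounts (n = n₀ + Σ ν·ξ):
  R: 513 − 1(354.8) − 1(41.74) = 116.5
  M: 0 + 1(354.8) = 354.8
  Q: 0 + 1(41.74) = 41.74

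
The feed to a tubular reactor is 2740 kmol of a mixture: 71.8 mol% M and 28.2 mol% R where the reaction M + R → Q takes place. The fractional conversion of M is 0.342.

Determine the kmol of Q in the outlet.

M reacted = 0.342 × 1967 = 672.8 kmol; ν_M = −1, so ξ = 672.8/1 = 672.8 kmol.
Outlet amounts (n = n₀ + ν ξ):
  M: 1967 − 1(672.8) = 1294
  R: 772.7 − 1(672.8) = 99.86
  Q: 0 + 1(672.8) = 672.8

673 kmol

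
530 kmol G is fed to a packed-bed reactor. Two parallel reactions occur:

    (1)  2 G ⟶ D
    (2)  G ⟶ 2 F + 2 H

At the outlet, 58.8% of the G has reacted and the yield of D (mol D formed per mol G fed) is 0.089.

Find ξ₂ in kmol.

Yield of D: 1ξ₁ / 530 = 0.089 → ξ₁ = 47.17 kmol.
Conversion of G: 2ξ₁ + 1ξ₂ = 0.588 × 530 = 311.6 → ξ₂ = 217.3 kmol.
Outlet amounts (n = n₀ + Σ ν·ξ):
  G: 530 − 2(47.17) − 1(217.3) = 218.4
  D: 0 + 1(47.17) = 47.17
  F: 0 + 2(217.3) = 434.6
  H: 0 + 2(217.3) = 434.6

ξ₂ = 217 kmol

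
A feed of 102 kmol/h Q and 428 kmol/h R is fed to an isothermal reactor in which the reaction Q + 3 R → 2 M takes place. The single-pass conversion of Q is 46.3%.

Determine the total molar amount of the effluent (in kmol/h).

436 kmol/h

Q reacted = 0.463 × 102 = 47.23 kmol/h; ν_Q = −1, so ξ = 47.23/1 = 47.23 kmol/h.
Outlet amounts (n = n₀ + ν ξ):
  Q: 102 − 1(47.23) = 54.77
  R: 428 − 3(47.23) = 286.3
  M: 0 + 2(47.23) = 94.45
Total out = 54.77 + 286.3 + 94.45 = 435.5 kmol/h.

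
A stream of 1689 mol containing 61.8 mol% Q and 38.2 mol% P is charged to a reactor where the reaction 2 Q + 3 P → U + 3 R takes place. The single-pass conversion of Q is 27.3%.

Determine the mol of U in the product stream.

Q reacted = 0.273 × 1044 = 285 mol; ν_Q = −2, so ξ = 285/2 = 142.5 mol.
Outlet amounts (n = n₀ + ν ξ):
  Q: 1044 − 2(142.5) = 758.8
  P: 645.2 − 3(142.5) = 217.8
  U: 0 + 1(142.5) = 142.5
  R: 0 + 3(142.5) = 427.4

142 mol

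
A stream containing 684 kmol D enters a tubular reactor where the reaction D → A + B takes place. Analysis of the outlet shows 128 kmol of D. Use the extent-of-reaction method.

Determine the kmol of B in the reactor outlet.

556 kmol

For D: n = n₀ − 1ξ → 128 = 684 − 1ξ, giving ξ = 556 kmol.
Outlet amounts (n = n₀ + ν ξ):
  D: 684 − 1(556) = 128
  A: 0 + 1(556) = 556
  B: 0 + 1(556) = 556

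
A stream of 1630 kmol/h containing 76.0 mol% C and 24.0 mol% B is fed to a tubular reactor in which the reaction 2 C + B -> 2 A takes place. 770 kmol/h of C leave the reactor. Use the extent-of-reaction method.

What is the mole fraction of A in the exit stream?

For C: n = n₀ − 2ξ → 770 = 1239 − 2ξ, giving ξ = 234.4 kmol/h.
Outlet amounts (n = n₀ + ν ξ):
  C: 1239 − 2(234.4) = 770
  B: 391.2 − 1(234.4) = 156.8
  A: 0 + 2(234.4) = 468.8
Total out = 1396 kmol/h; y_A = 468.8 / 1396 = 0.3359.

0.336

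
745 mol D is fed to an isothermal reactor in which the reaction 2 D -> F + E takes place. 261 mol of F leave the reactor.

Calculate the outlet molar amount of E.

For F: n = n₀ + 1ξ → 261 = 0 + 1ξ, giving ξ = 261 mol.
Outlet amounts (n = n₀ + ν ξ):
  D: 745 − 2(261) = 223
  F: 0 + 1(261) = 261
  E: 0 + 1(261) = 261

261 mol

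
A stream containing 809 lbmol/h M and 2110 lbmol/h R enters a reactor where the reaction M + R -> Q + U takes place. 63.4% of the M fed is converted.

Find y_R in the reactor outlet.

M reacted = 0.634 × 809 = 512.9 lbmol/h; ν_M = −1, so ξ = 512.9/1 = 512.9 lbmol/h.
Outlet amounts (n = n₀ + ν ξ):
  M: 809 − 1(512.9) = 296.1
  R: 2110 − 1(512.9) = 1597
  Q: 0 + 1(512.9) = 512.9
  U: 0 + 1(512.9) = 512.9
Total out = 2919 lbmol/h; y_R = 1597 / 2919 = 0.5471.

0.547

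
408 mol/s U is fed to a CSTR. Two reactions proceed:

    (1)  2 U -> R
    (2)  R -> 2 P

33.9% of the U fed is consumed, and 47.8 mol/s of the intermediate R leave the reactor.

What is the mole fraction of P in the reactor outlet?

0.119

Conversion of U: U consumed = 2ξ₁ = 0.339 × 408 → ξ₁ = 69.16 mol/s.
R balance: n_R = 0 + 1ξ₁ − 1ξ₂ = 47.8 → ξ₂ = (1·69.16 − 47.8)/1 = 21.36 mol/s.
Outlet amounts (n = n₀ + Σ ν·ξ):
  U: 408 − 2(69.16) = 269.7
  R: 0 + 1(69.16) − 1(21.36) = 47.8
  P: 0 + 2(21.36) = 42.71
Total out = 360.2 mol/s; y_P = 42.71 / 360.2 = 0.1186.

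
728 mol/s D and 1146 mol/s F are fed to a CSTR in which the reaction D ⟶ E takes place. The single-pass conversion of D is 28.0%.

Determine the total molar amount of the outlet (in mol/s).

D reacted = 0.28 × 728 = 203.8 mol/s; ν_D = −1, so ξ = 203.8/1 = 203.8 mol/s.
Outlet amounts (n = n₀ + ν ξ):
  D: 728 − 1(203.8) = 524.2
  E: 0 + 1(203.8) = 203.8
  F: 1146 (inert)
Total out = 524.2 + 203.8 + 1146 = 1874 mol/s.

1870 mol/s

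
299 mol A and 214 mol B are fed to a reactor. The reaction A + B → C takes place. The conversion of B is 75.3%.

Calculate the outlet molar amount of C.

161 mol

B reacted = 0.753 × 214 = 161.1 mol; ν_B = −1, so ξ = 161.1/1 = 161.1 mol.
Outlet amounts (n = n₀ + ν ξ):
  A: 299 − 1(161.1) = 137.9
  B: 214 − 1(161.1) = 52.86
  C: 0 + 1(161.1) = 161.1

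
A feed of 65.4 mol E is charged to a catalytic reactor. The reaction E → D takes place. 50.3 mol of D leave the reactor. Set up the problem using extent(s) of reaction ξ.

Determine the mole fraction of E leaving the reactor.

For D: n = n₀ + 1ξ → 50.3 = 0 + 1ξ, giving ξ = 50.3 mol.
Outlet amounts (n = n₀ + ν ξ):
  E: 65.4 − 1(50.3) = 15.1
  D: 0 + 1(50.3) = 50.3
Total out = 65.4 mol; y_E = 15.1 / 65.4 = 0.2309.

0.231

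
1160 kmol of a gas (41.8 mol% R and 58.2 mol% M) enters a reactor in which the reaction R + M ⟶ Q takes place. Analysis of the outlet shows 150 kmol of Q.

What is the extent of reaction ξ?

ξ = 150 kmol

For Q: n = n₀ + 1ξ → 150 = 0 + 1ξ, giving ξ = 150 kmol.
Outlet amounts (n = n₀ + ν ξ):
  R: 484.9 − 1(150) = 334.9
  M: 675.1 − 1(150) = 525.1
  Q: 0 + 1(150) = 150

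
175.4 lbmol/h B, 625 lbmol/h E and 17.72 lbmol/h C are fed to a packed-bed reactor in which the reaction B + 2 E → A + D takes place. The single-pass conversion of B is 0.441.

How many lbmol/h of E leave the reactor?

B reacted = 0.441 × 175.4 = 77.35 lbmol/h; ν_B = −1, so ξ = 77.35/1 = 77.35 lbmol/h.
Outlet amounts (n = n₀ + ν ξ):
  B: 175.4 − 1(77.35) = 98.05
  E: 625 − 2(77.35) = 470.3
  A: 0 + 1(77.35) = 77.35
  D: 0 + 1(77.35) = 77.35
  C: 17.72 (inert)

470 lbmol/h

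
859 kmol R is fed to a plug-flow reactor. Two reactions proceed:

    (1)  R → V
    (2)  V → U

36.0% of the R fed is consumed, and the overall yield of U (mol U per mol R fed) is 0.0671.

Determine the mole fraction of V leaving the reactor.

0.293

Conversion of R: R consumed = 1ξ₁ = 0.36 × 859 → ξ₁ = 309.2 kmol.
Yield of U: 1ξ₂ / 859 = 0.0671 → ξ₂ = 57.64 kmol.
Outlet amounts (n = n₀ + Σ ν·ξ):
  R: 859 − 1(309.2) = 549.8
  V: 0 + 1(309.2) − 1(57.64) = 251.6
  U: 0 + 1(57.64) = 57.64
Total out = 859 kmol; y_V = 251.6 / 859 = 0.2929.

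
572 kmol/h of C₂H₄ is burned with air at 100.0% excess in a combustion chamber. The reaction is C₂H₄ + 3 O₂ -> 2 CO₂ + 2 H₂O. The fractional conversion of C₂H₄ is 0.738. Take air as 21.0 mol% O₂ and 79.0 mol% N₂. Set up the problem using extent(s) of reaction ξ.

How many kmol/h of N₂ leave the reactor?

Stoichiometric O₂ = 3 × 572 = 1716 kmol/h; O₂ fed = 1716 × 2.000 = 3432 kmol/h.
N₂ fed = 3432 × 79/21 = 12910 kmol/h.
Fuel reacted = 0.738 × 572 → ξ = 422.1 kmol/h.
Outlet (n = n₀ + ν ξ):
  C₂H₄: 572 − 1(422.1) = 149.9
  O₂: 3432 − 3(422.1) = 2166
  N₂: 12910 (inert)
  CO₂: 0 + 2(422.1) = 844.3
  H₂O: 0 + 2(422.1) = 844.3

12900 kmol/h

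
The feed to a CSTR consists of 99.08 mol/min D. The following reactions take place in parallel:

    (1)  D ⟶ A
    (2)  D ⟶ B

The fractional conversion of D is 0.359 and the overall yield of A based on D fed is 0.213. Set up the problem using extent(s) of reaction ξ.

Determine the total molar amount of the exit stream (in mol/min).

Yield of A: 1ξ₁ / 99.08 = 0.213 → ξ₁ = 21.1 mol/min.
Conversion of D: 1ξ₁ + 1ξ₂ = 0.359 × 99.08 = 35.57 → ξ₂ = 14.47 mol/min.
Outlet amounts (n = n₀ + Σ ν·ξ):
  D: 99.08 − 1(21.1) − 1(14.47) = 63.51
  A: 0 + 1(21.1) = 21.1
  B: 0 + 1(14.47) = 14.47
Total out = 63.51 + 21.1 + 14.47 = 99.08 mol/min.

99.1 mol/min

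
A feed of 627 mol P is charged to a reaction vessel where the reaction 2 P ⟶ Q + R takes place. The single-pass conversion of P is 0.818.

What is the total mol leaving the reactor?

627 mol

P reacted = 0.818 × 627 = 512.9 mol; ν_P = −2, so ξ = 512.9/2 = 256.4 mol.
Outlet amounts (n = n₀ + ν ξ):
  P: 627 − 2(256.4) = 114.1
  Q: 0 + 1(256.4) = 256.4
  R: 0 + 1(256.4) = 256.4
Total out = 114.1 + 256.4 + 256.4 = 627 mol.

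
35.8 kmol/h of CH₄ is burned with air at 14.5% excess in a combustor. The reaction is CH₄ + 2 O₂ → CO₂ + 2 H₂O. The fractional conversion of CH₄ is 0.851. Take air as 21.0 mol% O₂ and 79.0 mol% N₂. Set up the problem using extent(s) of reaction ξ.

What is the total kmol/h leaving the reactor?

426 kmol/h

Stoichiometric O₂ = 2 × 35.8 = 71.6 kmol/h; O₂ fed = 71.6 × 1.145 = 81.98 kmol/h.
N₂ fed = 81.98 × 79/21 = 308.4 kmol/h.
Fuel reacted = 0.851 × 35.8 → ξ = 30.47 kmol/h.
Outlet (n = n₀ + ν ξ):
  CH₄: 35.8 − 1(30.47) = 5.334
  O₂: 81.98 − 2(30.47) = 21.05
  N₂: 308.4 (inert)
  CO₂: 0 + 1(30.47) = 30.47
  H₂O: 0 + 2(30.47) = 60.93
Total out = 5.334 + 21.05 + 308.4 + 30.47 + 60.93 = 426.2 kmol/h.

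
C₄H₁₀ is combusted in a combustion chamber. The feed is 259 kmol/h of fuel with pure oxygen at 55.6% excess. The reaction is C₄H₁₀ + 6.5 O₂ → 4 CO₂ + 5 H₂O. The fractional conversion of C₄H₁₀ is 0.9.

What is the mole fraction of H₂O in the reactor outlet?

Stoichiometric O₂ = 6.5 × 259 = 1684 kmol/h; O₂ fed = 1684 × 1.556 = 2620 kmol/h.
Fuel reacted = 0.9 × 259 → ξ = 233.1 kmol/h.
Outlet (n = n₀ + ν ξ):
  C₄H₁₀: 259 − 1(233.1) = 25.9
  O₂: 2620 − 6.5(233.1) = 1104
  CO₂: 0 + 4(233.1) = 932.4
  H₂O: 0 + 5(233.1) = 1166
Total out = 3228 kmol/h; y_H₂O = 1166 / 3228 = 0.361.

0.361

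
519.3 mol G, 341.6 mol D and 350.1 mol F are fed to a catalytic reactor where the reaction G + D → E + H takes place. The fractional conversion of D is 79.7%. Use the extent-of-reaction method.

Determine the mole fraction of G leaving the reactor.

0.204

D reacted = 0.797 × 341.6 = 272.3 mol; ν_D = −1, so ξ = 272.3/1 = 272.3 mol.
Outlet amounts (n = n₀ + ν ξ):
  G: 519.3 − 1(272.3) = 247
  D: 341.6 − 1(272.3) = 69.34
  E: 0 + 1(272.3) = 272.3
  H: 0 + 1(272.3) = 272.3
  F: 350.1 (inert)
Total out = 1211 mol; y_G = 247 / 1211 = 0.204.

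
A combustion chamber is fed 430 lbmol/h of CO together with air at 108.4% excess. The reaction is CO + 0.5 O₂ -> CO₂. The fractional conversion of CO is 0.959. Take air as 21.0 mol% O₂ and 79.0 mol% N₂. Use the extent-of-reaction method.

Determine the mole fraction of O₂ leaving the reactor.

0.103

Stoichiometric O₂ = 0.5 × 430 = 215 lbmol/h; O₂ fed = 215 × 2.084 = 448.1 lbmol/h.
N₂ fed = 448.1 × 79/21 = 1686 lbmol/h.
Fuel reacted = 0.959 × 430 → ξ = 412.4 lbmol/h.
Outlet (n = n₀ + ν ξ):
  CO: 430 − 1(412.4) = 17.63
  O₂: 448.1 − 0.5(412.4) = 241.9
  N₂: 1686 (inert)
  CO₂: 0 + 1(412.4) = 412.4
Total out = 2357 lbmol/h; y_O₂ = 241.9 / 2357 = 0.1026.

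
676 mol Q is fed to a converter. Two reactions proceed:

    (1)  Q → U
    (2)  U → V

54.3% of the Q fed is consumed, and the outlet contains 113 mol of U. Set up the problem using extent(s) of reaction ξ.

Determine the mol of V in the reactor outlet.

254 mol

Conversion of Q: Q consumed = 1ξ₁ = 0.543 × 676 → ξ₁ = 367.1 mol.
U balance: n_U = 0 + 1ξ₁ − 1ξ₂ = 113 → ξ₂ = (1·367.1 − 113)/1 = 254.1 mol.
Outlet amounts (n = n₀ + Σ ν·ξ):
  Q: 676 − 1(367.1) = 308.9
  U: 0 + 1(367.1) − 1(254.1) = 113
  V: 0 + 1(254.1) = 254.1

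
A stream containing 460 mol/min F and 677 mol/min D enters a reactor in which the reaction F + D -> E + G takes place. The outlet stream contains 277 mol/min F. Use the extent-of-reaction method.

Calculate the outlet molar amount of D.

494 mol/min

For F: n = n₀ − 1ξ → 277 = 460 − 1ξ, giving ξ = 183 mol/min.
Outlet amounts (n = n₀ + ν ξ):
  F: 460 − 1(183) = 277
  D: 677 − 1(183) = 494
  E: 0 + 1(183) = 183
  G: 0 + 1(183) = 183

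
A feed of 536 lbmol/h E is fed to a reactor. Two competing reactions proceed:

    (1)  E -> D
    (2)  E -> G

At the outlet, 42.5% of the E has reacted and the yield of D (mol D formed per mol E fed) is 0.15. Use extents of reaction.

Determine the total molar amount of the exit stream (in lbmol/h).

536 lbmol/h

Yield of D: 1ξ₁ / 536 = 0.15 → ξ₁ = 80.4 lbmol/h.
Conversion of E: 1ξ₁ + 1ξ₂ = 0.425 × 536 = 227.8 → ξ₂ = 147.4 lbmol/h.
Outlet amounts (n = n₀ + Σ ν·ξ):
  E: 536 − 1(80.4) − 1(147.4) = 308.2
  D: 0 + 1(80.4) = 80.4
  G: 0 + 1(147.4) = 147.4
Total out = 308.2 + 80.4 + 147.4 = 536 lbmol/h.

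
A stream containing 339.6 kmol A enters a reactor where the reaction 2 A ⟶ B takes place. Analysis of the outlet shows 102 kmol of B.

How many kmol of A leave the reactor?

136 kmol

For B: n = n₀ + 1ξ → 102 = 0 + 1ξ, giving ξ = 102 kmol.
Outlet amounts (n = n₀ + ν ξ):
  A: 339.6 − 2(102) = 135.6
  B: 0 + 1(102) = 102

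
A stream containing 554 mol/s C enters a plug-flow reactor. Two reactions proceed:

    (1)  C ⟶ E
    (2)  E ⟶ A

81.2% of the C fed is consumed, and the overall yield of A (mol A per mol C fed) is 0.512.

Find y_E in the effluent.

0.3

Conversion of C: C consumed = 1ξ₁ = 0.812 × 554 → ξ₁ = 449.8 mol/s.
Yield of A: 1ξ₂ / 554 = 0.512 → ξ₂ = 283.6 mol/s.
Outlet amounts (n = n₀ + Σ ν·ξ):
  C: 554 − 1(449.8) = 104.2
  E: 0 + 1(449.8) − 1(283.6) = 166.2
  A: 0 + 1(283.6) = 283.6
Total out = 554 mol/s; y_E = 166.2 / 554 = 0.3.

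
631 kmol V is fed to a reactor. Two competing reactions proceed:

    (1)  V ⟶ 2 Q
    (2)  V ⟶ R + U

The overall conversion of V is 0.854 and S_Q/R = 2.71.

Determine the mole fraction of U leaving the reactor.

0.196

Conversion of V: V consumed = 0.854 × 631 = 538.9 kmol = 1ξ₁ + 1ξ₂.
Selectivity: 2ξ₁ / (1ξ₂) = 2.71 → ξ₁ = 1.355 ξ₂.
Substitute: (1·1.355 + 1) ξ₂ = 538.9 → ξ₂ = 228.8 kmol, ξ₁ = 310.1 kmol.
Outlet amounts (n = n₀ + Σ ν·ξ):
  V: 631 − 1(310.1) − 1(228.8) = 92.13
  Q: 0 + 2(310.1) = 620.1
  R: 0 + 1(228.8) = 228.8
  U: 0 + 1(228.8) = 228.8
Total out = 1170 kmol; y_U = 228.8 / 1170 = 0.1956.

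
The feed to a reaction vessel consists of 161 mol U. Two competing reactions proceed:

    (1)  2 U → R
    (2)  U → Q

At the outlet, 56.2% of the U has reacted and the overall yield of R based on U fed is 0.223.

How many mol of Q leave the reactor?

Yield of R: 1ξ₁ / 161 = 0.223 → ξ₁ = 35.9 mol.
Conversion of U: 2ξ₁ + 1ξ₂ = 0.562 × 161 = 90.48 → ξ₂ = 18.68 mol.
Outlet amounts (n = n₀ + Σ ν·ξ):
  U: 161 − 2(35.9) − 1(18.68) = 70.52
  R: 0 + 1(35.9) = 35.9
  Q: 0 + 1(18.68) = 18.68

18.7 mol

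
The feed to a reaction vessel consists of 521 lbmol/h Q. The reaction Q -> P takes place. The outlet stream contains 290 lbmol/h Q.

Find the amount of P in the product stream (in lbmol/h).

For Q: n = n₀ − 1ξ → 290 = 521 − 1ξ, giving ξ = 231 lbmol/h.
Outlet amounts (n = n₀ + ν ξ):
  Q: 521 − 1(231) = 290
  P: 0 + 1(231) = 231

231 lbmol/h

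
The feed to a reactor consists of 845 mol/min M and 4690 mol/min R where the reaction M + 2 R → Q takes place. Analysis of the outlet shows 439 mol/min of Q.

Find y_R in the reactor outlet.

For Q: n = n₀ + 1ξ → 439 = 0 + 1ξ, giving ξ = 439 mol/min.
Outlet amounts (n = n₀ + ν ξ):
  M: 845 − 1(439) = 406
  R: 4690 − 2(439) = 3812
  Q: 0 + 1(439) = 439
Total out = 4657 mol/min; y_R = 3812 / 4657 = 0.8186.

0.819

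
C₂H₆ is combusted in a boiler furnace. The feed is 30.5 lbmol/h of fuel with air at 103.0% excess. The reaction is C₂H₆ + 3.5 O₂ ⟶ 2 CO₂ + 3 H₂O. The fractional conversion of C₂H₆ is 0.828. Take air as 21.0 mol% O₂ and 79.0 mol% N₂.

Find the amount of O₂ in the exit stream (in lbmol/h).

Stoichiometric O₂ = 3.5 × 30.5 = 106.8 lbmol/h; O₂ fed = 106.8 × 2.030 = 216.7 lbmol/h.
N₂ fed = 216.7 × 79/21 = 815.2 lbmol/h.
Fuel reacted = 0.828 × 30.5 → ξ = 25.25 lbmol/h.
Outlet (n = n₀ + ν ξ):
  C₂H₆: 30.5 − 1(25.25) = 5.246
  O₂: 216.7 − 3.5(25.25) = 128.3
  N₂: 815.2 (inert)
  CO₂: 0 + 2(25.25) = 50.51
  H₂O: 0 + 3(25.25) = 75.76

128 lbmol/h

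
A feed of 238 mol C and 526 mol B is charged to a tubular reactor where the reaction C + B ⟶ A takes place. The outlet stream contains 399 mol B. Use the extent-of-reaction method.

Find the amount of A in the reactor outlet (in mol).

127 mol

For B: n = n₀ − 1ξ → 399 = 526 − 1ξ, giving ξ = 127 mol.
Outlet amounts (n = n₀ + ν ξ):
  C: 238 − 1(127) = 111
  B: 526 − 1(127) = 399
  A: 0 + 1(127) = 127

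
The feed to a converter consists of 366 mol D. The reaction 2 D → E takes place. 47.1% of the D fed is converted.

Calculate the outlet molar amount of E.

D reacted = 0.471 × 366 = 172.4 mol; ν_D = −2, so ξ = 172.4/2 = 86.19 mol.
Outlet amounts (n = n₀ + ν ξ):
  D: 366 − 2(86.19) = 193.6
  E: 0 + 1(86.19) = 86.19

86.2 mol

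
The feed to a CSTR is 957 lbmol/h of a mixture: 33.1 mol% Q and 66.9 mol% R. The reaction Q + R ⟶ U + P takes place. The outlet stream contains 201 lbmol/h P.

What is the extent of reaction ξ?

For P: n = n₀ + 1ξ → 201 = 0 + 1ξ, giving ξ = 201 lbmol/h.
Outlet amounts (n = n₀ + ν ξ):
  Q: 316.8 − 1(201) = 115.8
  R: 640.2 − 1(201) = 439.2
  U: 0 + 1(201) = 201
  P: 0 + 1(201) = 201

ξ = 201 lbmol/h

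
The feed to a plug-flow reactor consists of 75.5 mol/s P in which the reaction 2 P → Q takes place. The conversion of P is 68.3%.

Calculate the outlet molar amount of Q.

25.8 mol/s

P reacted = 0.683 × 75.5 = 51.57 mol/s; ν_P = −2, so ξ = 51.57/2 = 25.78 mol/s.
Outlet amounts (n = n₀ + ν ξ):
  P: 75.5 − 2(25.78) = 23.93
  Q: 0 + 1(25.78) = 25.78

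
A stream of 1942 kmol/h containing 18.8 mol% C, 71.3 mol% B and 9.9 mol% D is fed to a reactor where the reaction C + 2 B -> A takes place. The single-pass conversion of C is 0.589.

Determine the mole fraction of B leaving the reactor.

0.631

C reacted = 0.589 × 365.1 = 215 kmol/h; ν_C = −1, so ξ = 215/1 = 215 kmol/h.
Outlet amounts (n = n₀ + ν ξ):
  C: 365.1 − 1(215) = 150.1
  B: 1385 − 2(215) = 954.6
  A: 0 + 1(215) = 215
  D: 192.3 (inert)
Total out = 1512 kmol/h; y_B = 954.6 / 1512 = 0.6314.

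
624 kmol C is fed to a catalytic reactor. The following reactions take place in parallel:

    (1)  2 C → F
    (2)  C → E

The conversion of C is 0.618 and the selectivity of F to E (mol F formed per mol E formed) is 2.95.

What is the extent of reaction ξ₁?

ξ₁ = 165 kmol

Conversion of C: C consumed = 0.618 × 624 = 385.6 kmol = 2ξ₁ + 1ξ₂.
Selectivity: 1ξ₁ / (1ξ₂) = 2.95 → ξ₁ = 2.95 ξ₂.
Substitute: (2·2.95 + 1) ξ₂ = 385.6 → ξ₂ = 55.89 kmol, ξ₁ = 164.9 kmol.
Outlet amounts (n = n₀ + Σ ν·ξ):
  C: 624 − 2(164.9) − 1(55.89) = 238.4
  F: 0 + 1(164.9) = 164.9
  E: 0 + 1(55.89) = 55.89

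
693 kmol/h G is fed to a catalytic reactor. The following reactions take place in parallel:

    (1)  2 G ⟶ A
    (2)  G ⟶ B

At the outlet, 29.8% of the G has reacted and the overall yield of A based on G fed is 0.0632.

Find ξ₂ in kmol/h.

ξ₂ = 119 kmol/h

Yield of A: 1ξ₁ / 693 = 0.0632 → ξ₁ = 43.8 kmol/h.
Conversion of G: 2ξ₁ + 1ξ₂ = 0.298 × 693 = 206.5 → ξ₂ = 118.9 kmol/h.
Outlet amounts (n = n₀ + Σ ν·ξ):
  G: 693 − 2(43.8) − 1(118.9) = 486.5
  A: 0 + 1(43.8) = 43.8
  B: 0 + 1(118.9) = 118.9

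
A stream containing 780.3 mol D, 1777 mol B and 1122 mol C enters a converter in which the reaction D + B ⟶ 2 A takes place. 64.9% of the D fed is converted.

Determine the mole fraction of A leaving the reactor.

D reacted = 0.649 × 780.3 = 506.4 mol; ν_D = −1, so ξ = 506.4/1 = 506.4 mol.
Outlet amounts (n = n₀ + ν ξ):
  D: 780.3 − 1(506.4) = 273.9
  B: 1777 − 1(506.4) = 1271
  A: 0 + 2(506.4) = 1013
  C: 1122 (inert)
Total out = 3679 mol; y_A = 1013 / 3679 = 0.2753.

0.275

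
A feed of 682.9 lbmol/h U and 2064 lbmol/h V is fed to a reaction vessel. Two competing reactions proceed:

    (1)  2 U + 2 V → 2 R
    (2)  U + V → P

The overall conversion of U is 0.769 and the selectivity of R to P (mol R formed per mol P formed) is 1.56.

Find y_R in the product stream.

0.144

Conversion of U: U consumed = 0.769 × 682.9 = 525.2 lbmol/h = 2ξ₁ + 1ξ₂.
Selectivity: 2ξ₁ / (1ξ₂) = 1.56 → ξ₁ = 0.78 ξ₂.
Substitute: (2·0.78 + 1) ξ₂ = 525.2 → ξ₂ = 205.1 lbmol/h, ξ₁ = 160 lbmol/h.
Outlet amounts (n = n₀ + Σ ν·ξ):
  U: 682.9 − 2(160) − 1(205.1) = 157.7
  V: 2064 − 2(160) − 1(205.1) = 1539
  R: 0 + 2(160) = 320
  P: 0 + 1(205.1) = 205.1
Total out = 2222 lbmol/h; y_R = 320 / 2222 = 0.144.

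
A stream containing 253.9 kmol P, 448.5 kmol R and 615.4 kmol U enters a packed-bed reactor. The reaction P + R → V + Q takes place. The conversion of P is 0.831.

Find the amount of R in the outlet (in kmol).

P reacted = 0.831 × 253.9 = 211 kmol; ν_P = −1, so ξ = 211/1 = 211 kmol.
Outlet amounts (n = n₀ + ν ξ):
  P: 253.9 − 1(211) = 42.91
  R: 448.5 − 1(211) = 237.5
  V: 0 + 1(211) = 211
  Q: 0 + 1(211) = 211
  U: 615.4 (inert)

238 kmol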